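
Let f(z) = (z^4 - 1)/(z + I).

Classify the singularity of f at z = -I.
The numerator vanishes at z = -I ((-I)^4 = 1), so it is divisible by z + I:
  z^4 - 1 = (z + I)*(z^3 - I*z^2 - z + I)
Hence for z ≠ -I, f(z) = z^3 - I*z^2 - z + I, a polynomial, and lim_{z→-I} f(z) = 4*I is finite.
So the singularity is removable.

Final answer: removable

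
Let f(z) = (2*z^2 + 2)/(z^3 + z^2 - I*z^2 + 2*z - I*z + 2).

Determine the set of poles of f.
The singularities of f are the zeros of the denominator. Factoring,
  z^3 + z^2 - I*z^2 + 2*z - I*z + 2 = (z - 2*I)*(z + I)*(z + 1)
so the candidates are z = 2*I, z = -I, z = -1.

Check the numerator P(z) = 2*z^2 + 2 at each one:
  P(2*I) = -6 ≠ 0, so z = 2*I is a (simple) pole.
  P(-I) = 0, so the factor (z + I) cancels and z = -I is only a removable singularity, not a pole.
  P(-1) = 4 ≠ 0, so z = -1 is a (simple) pole.

Poles of f: {-1, 2*I}

Final answer: {-1, 2*I}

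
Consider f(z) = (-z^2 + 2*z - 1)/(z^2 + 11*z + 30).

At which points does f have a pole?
{-6, -5}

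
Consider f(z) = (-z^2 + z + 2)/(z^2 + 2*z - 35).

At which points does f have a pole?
The singularities of f are the zeros of the denominator. Factoring,
  z^2 + 2*z - 35 = (z + 7)*(z - 5)
so the candidates are z = -7, z = 5.

Check the numerator P(z) = -z^2 + z + 2 at each one:
  P(-7) = -54 ≠ 0, so z = -7 is a (simple) pole.
  P(5) = -18 ≠ 0, so z = 5 is a (simple) pole.

Poles of f: {-7, 5}

Final answer: {-7, 5}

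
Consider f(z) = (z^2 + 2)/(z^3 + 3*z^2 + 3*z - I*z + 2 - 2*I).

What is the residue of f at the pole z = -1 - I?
-4/5 - 2*I/5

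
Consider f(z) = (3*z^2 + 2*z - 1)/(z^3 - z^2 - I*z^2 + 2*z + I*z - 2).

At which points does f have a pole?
The singularities of f are the zeros of the denominator. Factoring,
  z^3 - z^2 - I*z^2 + 2*z + I*z - 2 = (z - 1)*(z + I)*(z - 2*I)
so the candidates are z = 1, z = -I, z = 2*I.

Check the numerator P(z) = 3*z^2 + 2*z - 1 at each one:
  P(1) = 4 ≠ 0, so z = 1 is a (simple) pole.
  P(-I) = -4 - 2*I ≠ 0, so z = -I is a (simple) pole.
  P(2*I) = -13 + 4*I ≠ 0, so z = 2*I is a (simple) pole.

Poles of f: {-I, 2*I, 1}

Final answer: {-I, 2*I, 1}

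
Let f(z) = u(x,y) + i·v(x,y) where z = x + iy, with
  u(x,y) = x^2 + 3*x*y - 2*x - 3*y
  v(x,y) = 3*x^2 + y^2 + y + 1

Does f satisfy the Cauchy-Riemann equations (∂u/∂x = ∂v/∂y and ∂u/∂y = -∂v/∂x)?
∂u/∂x = 2*x + 3*y - 2
∂v/∂y = 2*y + 1
∂u/∂y = 3*x - 3
∂v/∂x = 6*x
∂u/∂x ≠ ∂v/∂y and ∂u/∂y ≠ -∂v/∂x; the Cauchy-Riemann equations are not satisfied, so f is not analytic.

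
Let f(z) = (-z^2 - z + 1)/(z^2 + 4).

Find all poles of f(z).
The singularities of f are the zeros of the denominator. Factoring,
  z^2 + 4 = (z - 2*I)*(z + 2*I)
so the candidates are z = 2*I, z = -2*I.

Check the numerator P(z) = -z^2 - z + 1 at each one:
  P(2*I) = 5 - 2*I ≠ 0, so z = 2*I is a (simple) pole.
  P(-2*I) = 5 + 2*I ≠ 0, so z = -2*I is a (simple) pole.

Poles of f: {-2*I, 2*I}

Final answer: {-2*I, 2*I}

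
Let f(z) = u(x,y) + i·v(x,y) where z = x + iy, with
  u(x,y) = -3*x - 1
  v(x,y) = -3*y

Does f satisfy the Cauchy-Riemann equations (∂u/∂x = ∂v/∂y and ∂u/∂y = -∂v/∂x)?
∂u/∂x = -3
∂v/∂y = -3
∂u/∂y = 0
∂v/∂x = 0
∂u/∂x = ∂v/∂y and ∂u/∂y = -∂v/∂x hold identically; f is analytic.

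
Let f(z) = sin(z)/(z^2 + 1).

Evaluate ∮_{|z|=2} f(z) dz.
By the residue theorem, ∮_C f(z) dz = 2πi · (sum of the residues of f at the poles inside |z| = 2).

The denominator factors as (z - I)*(z + I), so the singularities of f are simple poles at z = I, z = -I.
  |I|² = 1 < 4 = 2², so this pole is inside the contour.
  |-I|² = 1 < 4 = 2², so this pole is inside the contour.

With P(z) = sin(z) and Q(z) = z^2 + 1, each pole is simple, so Res(f, z₀) = P(z₀)/Q'(z₀) with Q'(z) = 2*z.
  Res(f, I) = P(I)/Q'(I) = (I*sinh(1))/(2*I) = sinh(1)/2
  Res(f, -I) = P(-I)/Q'(-I) = (-I*sinh(1))/(-2*I) = sinh(1)/2

Sum of residues inside C: sinh(1)
∮_C f(z) dz = 2πi · (sinh(1)) = 2*I*pi*sinh(1)

Final answer: 2*I*pi*sinh(1)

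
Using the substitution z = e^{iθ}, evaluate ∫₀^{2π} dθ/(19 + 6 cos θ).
Let J = ∫₀^{2π} dθ/(19 + 6 cos θ).
Put z = e^{iθ}: then cos θ = (z + 1/z)/2, dθ = dz/(iz), and z runs once counterclockwise around |z| = 1:
  J = ∮_{|z|=1} 1/(19 + 6*(z + 1/z)/2) · dz/(iz) = (2/i) ∮_{|z|=1} dz/(6*z^2 + 38*z + 6).
The roots of 6*z^2 + 38*z + 6 are z = (-19 ± sqrt(19^2 - 6^2))/6, with sqrt(325) = 5*sqrt(13); their product is 1, so only z₊ = -19/6 + 5*sqrt(13)/6 lies inside the unit circle (z₋ = -19/6 - 5*sqrt(13)/6 lies outside).
z₊ is a simple zero of q(z) = 6*z^2 + 38*z + 6, so Res(1/q, z₊) = 1/q'(z₊) with q'(z) = 12*z + 38; and q'(z₊) = 6*(z₊ - z₋) = 10*sqrt(13).
Therefore J = (2/i) · 2πi · 1/(10*sqrt(13)) = 2*pi/(5*sqrt(13)) = 2*sqrt(13)*pi/65

Final answer: 2*sqrt(13)*pi/65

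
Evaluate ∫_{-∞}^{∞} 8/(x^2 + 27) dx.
8*sqrt(3)*pi/9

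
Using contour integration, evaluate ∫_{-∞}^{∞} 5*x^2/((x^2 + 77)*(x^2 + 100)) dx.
Let f(z) = 5*z^2/((z^2 + 77)*(z^2 + 100)). The denominator has no real zeros and deg Q - deg P = 2 ≥ 2, so the integral of f over the upper semicircle |z| = R tends to 0 as R → ∞. Closing the contour in the upper half-plane,
  ∫_{-∞}^{∞} f(x) dx = 2πi · Σ Res(f, z_k)  over the poles with Im z_k > 0.

Zeros of the denominator: z^2 + 100 = 0 gives z = ±10*I; z^2 + 77 = 0 gives z = ±sqrt(77)*I.
Upper half-plane: z = 10*I, z = sqrt(77)*I (simple).

Each pole is a simple zero of Q(z) = z^4 + 177*z^2 + 7700, so Res(f, z₀) = P(z₀)/Q'(z₀) with P(z) = 5*z^2, Q'(z) = 4*z^3 + 354*z:
  Res(f, 10*I) = (-500)/(-460*I) = -25*I/23
  Res(f, sqrt(77)*I) = (-385)/(46*sqrt(77)*I) = 5*sqrt(77)*I/46

Sum of residues: 5*I*(-10 + sqrt(77))/46
∫_{-∞}^{∞} f(x) dx = 2πi · (5*I*(-10 + sqrt(77))/46) = 5*pi*(10 - sqrt(77))/23

Final answer: 5*pi*(10 - sqrt(77))/23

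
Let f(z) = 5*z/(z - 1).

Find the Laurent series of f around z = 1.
Put w = z - (1), i.e. z = w + 1. The denominator is w, so it suffices to rewrite the numerator in powers of w.

P(z) = 5*z
P(w + 1) = 5 + 5*w

Dividing each term by w:
  f = 5/w + 5

Substituting back w = z - 1:
  f(z) = 5/(z - 1) + 5

The series is finite because the numerator is a polynomial; the negative powers form the principal part, and the coefficient of 1/(z - 1) gives Res(f, 1) = 5.

Final answer: 5/(z - 1) + 5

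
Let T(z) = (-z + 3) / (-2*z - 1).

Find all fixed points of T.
T(z) = z means -z + 3 = z*(-2*z - 1), i.e.
  -2*z^2 - 3 = 0.
Discriminant: (0)^2 - 4*(-2)*(-3) = -24, so the roots are complex conjugates.
  z = (0 ± I*sqrt(24))/(2*(-2))
Fixed points: {-sqrt(6)*I/2, sqrt(6)*I/2}

Final answer: {-sqrt(6)*I/2, sqrt(6)*I/2}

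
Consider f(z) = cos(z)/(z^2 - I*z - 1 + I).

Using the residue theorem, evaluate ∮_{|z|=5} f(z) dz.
By the residue theorem, ∮_C f(z) dz = 2πi · (sum of the residues of f at the poles inside |z| = 5).

The denominator factors as (z + 1 - I)*(z - 1), so the singularities of f are simple poles at z = -1 + I, z = 1.
  |-1 + I|² = 2 < 25 = 5², so this pole is inside the contour.
  |1|² = 1 < 25 = 5², so this pole is inside the contour.

With P(z) = cos(z) and Q(z) = z^2 - I*z - 1 + I, each pole is simple, so Res(f, z₀) = P(z₀)/Q'(z₀) with Q'(z) = 2*z - I.
  Res(f, -1 + I) = P(-1 + I)/Q'(-1 + I) = (cos(1 - I))/(-2 + I) = (-2/5 - I/5)*cos(1 - I)
  Res(f, 1) = P(1)/Q'(1) = (cos(1))/(2 - I) = (2/5 + I/5)*cos(1)

Sum of residues inside C: (-2/5 - I/5)*cos(1 - I) + (2/5 + I/5)*cos(1)
∮_C f(z) dz = 2πi · ((-2/5 - I/5)*cos(1 - I) + (2/5 + I/5)*cos(1)) = pi*(2/5 - 4*I/5)*cos(1 - I) + pi*(-2/5 + 4*I/5)*cos(1)

Final answer: pi*(2/5 - 4*I/5)*cos(1 - I) + pi*(-2/5 + 4*I/5)*cos(1)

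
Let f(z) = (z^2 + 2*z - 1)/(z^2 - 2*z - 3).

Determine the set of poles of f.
The singularities of f are the zeros of the denominator. Factoring,
  z^2 - 2*z - 3 = (z - 3)*(z + 1)
so the candidates are z = 3, z = -1.

Check the numerator P(z) = z^2 + 2*z - 1 at each one:
  P(3) = 14 ≠ 0, so z = 3 is a (simple) pole.
  P(-1) = -2 ≠ 0, so z = -1 is a (simple) pole.

Poles of f: {-1, 3}

Final answer: {-1, 3}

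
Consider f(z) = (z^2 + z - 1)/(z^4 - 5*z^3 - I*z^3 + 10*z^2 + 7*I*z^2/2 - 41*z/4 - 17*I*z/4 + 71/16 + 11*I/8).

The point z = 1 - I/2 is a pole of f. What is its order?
Factor the denominator:
  z^4 - 5*z^3 - I*z^3 + 10*z^2 + 7*I*z^2/2 - 41*z/4 - 17*I*z/4 + 71/16 + 11*I/8 = (z - 1 + I/2)^2*(z - 1 - 3*I/2)*(z - 2 - I/2)

The numerator P(z) = z^2 + z - 1 has P(1 - I/2) = 3/4 - 3*I/2 ≠ 0, so no factor of (z - 1 + I/2) cancels.
Near z = 1 - I/2 we can therefore write f(z) = g(z)/(z - 1 + I/2)^2 with g analytic at 1 - I/2 and g(1 - I/2) ≠ 0 (g is the numerator divided by the remaining denominator factors).

Hence z = 1 - I/2 is a pole of order 2.

Final answer: 2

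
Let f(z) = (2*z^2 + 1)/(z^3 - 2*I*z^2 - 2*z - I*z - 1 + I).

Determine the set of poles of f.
The singularities of f are the zeros of the denominator. Factoring,
  z^3 - 2*I*z^2 - 2*z - I*z - 1 + I = (z - 1 - I)*(z - I)*(z + 1)
so the candidates are z = 1 + I, z = I, z = -1.

Check the numerator P(z) = 2*z^2 + 1 at each one:
  P(1 + I) = 1 + 4*I ≠ 0, so z = 1 + I is a (simple) pole.
  P(I) = -1 ≠ 0, so z = I is a (simple) pole.
  P(-1) = 3 ≠ 0, so z = -1 is a (simple) pole.

Poles of f: {-1, I, 1 + I}

Final answer: {-1, I, 1 + I}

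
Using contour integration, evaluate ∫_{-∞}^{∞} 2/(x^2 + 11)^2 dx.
Let f(z) = 2/(z^2 + 11)^2. The denominator has no real zeros and deg Q - deg P = 4 ≥ 2, so the integral of f over the upper semicircle |z| = R tends to 0 as R → ∞. Closing the contour in the upper half-plane,
  ∫_{-∞}^{∞} f(x) dx = 2πi · Σ Res(f, z_k)  over the poles with Im z_k > 0.

Zeros of the denominator: z^2 + 11 = 0 gives z = ±sqrt(11)*I.
Upper half-plane: z = sqrt(11)*I (a pole of order 2).

Write f(z) = g(z)/(z - sqrt(11)*I)^2 with g(z) = 2/(z + sqrt(11)*I)^2. For a double pole, Res(f, z₀) = g'(z₀):
  g'(z) = -4/(z + sqrt(11)*I)^3
  Res(f, sqrt(11)*I) = g'(sqrt(11)*I) = -sqrt(11)*I/242

∫_{-∞}^{∞} f(x) dx = 2πi · (-sqrt(11)*I/242) = sqrt(11)*pi/121

Final answer: sqrt(11)*pi/121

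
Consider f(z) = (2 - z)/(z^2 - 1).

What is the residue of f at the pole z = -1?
Write f(z) = P(z)/Q(z) with P(z) = 2 - z and Q(z) = z^2 - 1.
The denominator factors as Q(z) = (z - 1)*(z + 1), so z = -1 is a simple zero of Q and P is analytic there; z = -1 is therefore a simple pole and
  Res(f, z₀) = P(z₀)/Q'(z₀).

Q'(z) = 2*z, so Q'(-1) = -2.
P(-1) = 3.

Res(f, -1) = (3)/(-2) = -3/2

Final answer: -3/2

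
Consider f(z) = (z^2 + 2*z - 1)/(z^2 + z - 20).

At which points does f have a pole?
{-5, 4}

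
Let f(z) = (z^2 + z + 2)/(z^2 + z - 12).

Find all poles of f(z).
The singularities of f are the zeros of the denominator. Factoring,
  z^2 + z - 12 = (z + 4)*(z - 3)
so the candidates are z = -4, z = 3.

Check the numerator P(z) = z^2 + z + 2 at each one:
  P(-4) = 14 ≠ 0, so z = -4 is a (simple) pole.
  P(3) = 14 ≠ 0, so z = 3 is a (simple) pole.

Poles of f: {-4, 3}

Final answer: {-4, 3}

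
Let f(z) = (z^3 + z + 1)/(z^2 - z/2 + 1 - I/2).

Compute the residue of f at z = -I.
Write f(z) = P(z)/Q(z) with P(z) = z^3 + z + 1 and Q(z) = z^2 - z/2 + 1 - I/2.
The denominator factors as Q(z) = (z + I)*(z - 1/2 - I), so z = -I is a simple zero of Q and P is analytic there; z = -I is therefore a simple pole and
  Res(f, z₀) = P(z₀)/Q'(z₀).

Q'(z) = 2*z - 1/2, so Q'(-I) = -1/2 - 2*I.
P(-I) = 1.

Res(f, -I) = (1)/(-1/2 - 2*I) = -2/17 + 8*I/17

Final answer: -2/17 + 8*I/17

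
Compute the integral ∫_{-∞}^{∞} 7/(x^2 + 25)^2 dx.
Let f(z) = 7/(z^2 + 25)^2. The denominator has no real zeros and deg Q - deg P = 4 ≥ 2, so the integral of f over the upper semicircle |z| = R tends to 0 as R → ∞. Closing the contour in the upper half-plane,
  ∫_{-∞}^{∞} f(x) dx = 2πi · Σ Res(f, z_k)  over the poles with Im z_k > 0.

Zeros of the denominator: z^2 + 25 = 0 gives z = ±5*I.
Upper half-plane: z = 5*I (a pole of order 2).

Write f(z) = g(z)/(z - 5*I)^2 with g(z) = 7/(z + 5*I)^2. For a double pole, Res(f, z₀) = g'(z₀):
  g'(z) = -14/(z + 5*I)^3
  Res(f, 5*I) = g'(5*I) = -7*I/500

∫_{-∞}^{∞} f(x) dx = 2πi · (-7*I/500) = 7*pi/250

Final answer: 7*pi/250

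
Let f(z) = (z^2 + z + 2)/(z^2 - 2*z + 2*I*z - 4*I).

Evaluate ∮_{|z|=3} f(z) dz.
pi*(4 + 6*I)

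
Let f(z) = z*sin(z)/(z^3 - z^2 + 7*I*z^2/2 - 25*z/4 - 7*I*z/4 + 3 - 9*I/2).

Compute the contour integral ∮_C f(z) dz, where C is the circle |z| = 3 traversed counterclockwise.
By the residue theorem, ∮_C f(z) dz = 2πi · (sum of the residues of f at the poles inside |z| = 3).

The denominator factors as (z + 3/2 + I)*(z - 1 + I)*(z - 3/2 + 3*I/2), so the singularities of f are simple poles at z = -3/2 - I, z = 1 - I, z = 3/2 - 3*I/2.
  |-3/2 - I|² = 13/4 < 9 = 3², so this pole is inside the contour.
  |1 - I|² = 2 < 9 = 3², so this pole is inside the contour.
  |3/2 - 3*I/2|² = 9/2 < 9 = 3², so this pole is inside the contour.

With P(z) = z*sin(z) and Q(z) = z^3 - z^2 + 7*I*z^2/2 - 25*z/4 - 7*I*z/4 + 3 - 9*I/2, each pole is simple, so Res(f, z₀) = P(z₀)/Q'(z₀) with Q'(z) = 3*z^2 - 2*z + 7*I*z - 25/4 - 7*I/4.
  Res(f, -3/2 - I) = P(-3/2 - I)/Q'(-3/2 - I) = ((3/2 + I)*sin(3/2 + I))/(15/2 - 5*I/4) = (32/185 + 6*I/37)*sin(3/2 + I)
  Res(f, 1 - I) = P(1 - I)/Q'(1 - I) = ((1 - I)*sin(1 - I))/(-5/4 + 5*I/4) = -4*sin(1 - I)/5
  Res(f, 3/2 - 3*I/2) = P(3/2 - 3*I/2)/Q'(3/2 - 3*I/2) = ((3/2 - 3*I/2)*sin(3/2 - 3*I/2))/(5/4 - 7*I/4) = (36/37 + 6*I/37)*sin(3/2 - 3*I/2)

Sum of residues inside C: (36/37 + 6*I/37)*sin(3/2 - 3*I/2) + (32/185 + 6*I/37)*sin(3/2 + I) - 4*sin(1 - I)/5
∮_C f(z) dz = 2πi · ((36/37 + 6*I/37)*sin(3/2 - 3*I/2) + (32/185 + 6*I/37)*sin(3/2 + I) - 4*sin(1 - I)/5) = -8*I*pi*sin(1 - I)/5 + pi*(-12/37 + 64*I/185)*sin(3/2 + I) + pi*(-12/37 + 72*I/37)*sin(3/2 - 3*I/2)

Final answer: -8*I*pi*sin(1 - I)/5 + pi*(-12/37 + 64*I/185)*sin(3/2 + I) + pi*(-12/37 + 72*I/37)*sin(3/2 - 3*I/2)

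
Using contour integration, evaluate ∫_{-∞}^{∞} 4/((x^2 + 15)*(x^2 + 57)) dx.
Let f(z) = 4/((z^2 + 15)*(z^2 + 57)). The denominator has no real zeros and deg Q - deg P = 4 ≥ 2, so the integral of f over the upper semicircle |z| = R tends to 0 as R → ∞. Closing the contour in the upper half-plane,
  ∫_{-∞}^{∞} f(x) dx = 2πi · Σ Res(f, z_k)  over the poles with Im z_k > 0.

Zeros of the denominator: z^2 + 15 = 0 gives z = ±sqrt(15)*I; z^2 + 57 = 0 gives z = ±sqrt(57)*I.
Upper half-plane: z = sqrt(15)*I, z = sqrt(57)*I (simple).

Each pole is a simple zero of Q(z) = z^4 + 72*z^2 + 855, so Res(f, z₀) = P(z₀)/Q'(z₀) with P(z) = 4, Q'(z) = 4*z^3 + 144*z:
  Res(f, sqrt(15)*I) = (4)/(84*sqrt(15)*I) = -sqrt(15)*I/315
  Res(f, sqrt(57)*I) = (4)/(-84*sqrt(57)*I) = sqrt(57)*I/1197

Sum of residues: I*(-sqrt(15)/315 + sqrt(57)/1197)
∫_{-∞}^{∞} f(x) dx = 2πi · (I*(-sqrt(15)/315 + sqrt(57)/1197)) = 2*pi*(-5*sqrt(57) + 19*sqrt(15))/5985

Final answer: 2*pi*(-5*sqrt(57) + 19*sqrt(15))/5985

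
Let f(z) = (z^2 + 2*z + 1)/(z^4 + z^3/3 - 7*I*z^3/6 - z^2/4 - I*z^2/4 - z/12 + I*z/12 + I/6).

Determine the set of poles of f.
The singularities of f are the zeros of the denominator. Factoring,
  z^4 + z^3/3 - 7*I*z^3/6 - z^2/4 - I*z^2/4 - z/12 + I*z/12 + I/6 = (z + 1/2 - I/2)*(z - I)*(z - 1/2)*(z + 1/3 + I/3)
so the candidates are z = -1/2 + I/2, z = I, z = 1/2, z = -1/3 - I/3.

Check the numerator P(z) = z^2 + 2*z + 1 at each one:
  P(-1/2 + I/2) = I/2 ≠ 0, so z = -1/2 + I/2 is a (simple) pole.
  P(I) = 2*I ≠ 0, so z = I is a (simple) pole.
  P(1/2) = 9/4 ≠ 0, so z = 1/2 is a (simple) pole.
  P(-1/3 - I/3) = 1/3 - 4*I/9 ≠ 0, so z = -1/3 - I/3 is a (simple) pole.

Poles of f: {-1/2 + I/2, -1/3 - I/3, I, 1/2}

Final answer: {-1/2 + I/2, -1/3 - I/3, I, 1/2}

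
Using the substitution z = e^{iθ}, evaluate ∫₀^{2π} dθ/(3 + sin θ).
Call the integral J. The integrand is 2π-periodic and we integrate over a full period, so shifting θ does not change the value (θ → θ + π/2 turns sin θ into cos θ). Hence
  J = ∫₀^{2π} dθ/(3 + cos θ).
Put z = e^{iθ}: then cos θ = (z + 1/z)/2, dθ = dz/(iz), and z runs once counterclockwise around |z| = 1:
  J = ∮_{|z|=1} 1/(3 + (z + 1/z)/2) · dz/(iz) = (2/i) ∮_{|z|=1} dz/(z^2 + 6*z + 1).
The roots of z^2 + 6*z + 1 are z = (-3 ± sqrt(3^2 - 1^2)), with sqrt(8) = 2*sqrt(2); their product is 1, so only z₊ = -3 + 2*sqrt(2) lies inside the unit circle (z₋ = -3 - 2*sqrt(2) lies outside).
z₊ is a simple zero of q(z) = z^2 + 6*z + 1, so Res(1/q, z₊) = 1/q'(z₊) with q'(z) = 2*z + 6; and q'(z₊) = (z₊ - z₋) = 4*sqrt(2).
Therefore J = (2/i) · 2πi · 1/(4*sqrt(2)) = 2*pi/(2*sqrt(2)) = sqrt(2)*pi/2

Final answer: sqrt(2)*pi/2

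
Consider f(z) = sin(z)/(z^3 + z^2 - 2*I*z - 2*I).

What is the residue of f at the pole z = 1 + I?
Write f(z) = P(z)/Q(z) with P(z) = sin(z) and Q(z) = z^3 + z^2 - 2*I*z - 2*I.
The denominator factors as Q(z) = (z - 1 - I)*(z + 1)*(z + 1 + I), so z = 1 + I is a simple zero of Q and P is analytic there; z = 1 + I is therefore a simple pole and
  Res(f, z₀) = P(z₀)/Q'(z₀).

Q'(z) = 3*z^2 + 2*z - 2*I, so Q'(1 + I) = 2 + 6*I.
P(1 + I) = sin(1 + I).

Res(f, 1 + I) = (sin(1 + I))/(2 + 6*I) = (1/20 - 3*I/20)*sin(1 + I)

Final answer: (1/20 - 3*I/20)*sin(1 + I)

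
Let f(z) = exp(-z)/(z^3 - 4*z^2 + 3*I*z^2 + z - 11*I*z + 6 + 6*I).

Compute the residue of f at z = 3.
Write f(z) = P(z)/Q(z) with P(z) = exp(-z) and Q(z) = z^3 - 4*z^2 + 3*I*z^2 + z - 11*I*z + 6 + 6*I.
The denominator factors as Q(z) = (z + 2*I)*(z - 3)*(z - 1 + I), so z = 3 is a simple zero of Q and P is analytic there; z = 3 is therefore a simple pole and
  Res(f, z₀) = P(z₀)/Q'(z₀).

Q'(z) = 3*z^2 - 8*z + 6*I*z + 1 - 11*I, so Q'(3) = 4 + 7*I.
P(3) = exp(-3).

Res(f, 3) = (exp(-3))/(4 + 7*I) = (4/65 - 7*I/65)*exp(-3)

Final answer: (4/65 - 7*I/65)*exp(-3)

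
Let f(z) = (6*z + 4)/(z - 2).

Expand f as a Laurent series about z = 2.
Put w = z - (2), i.e. z = w + 2. The denominator is w, so it suffices to rewrite the numerator in powers of w.

P(z) = 6*z + 4
P(w + 2) = 16 + 6*w

Dividing each term by w:
  f = 16/w + 6

Substituting back w = z - 2:
  f(z) = 16/(z - 2) + 6

The series is finite because the numerator is a polynomial; the negative powers form the principal part, and the coefficient of 1/(z - 2) gives Res(f, 2) = 16.

Final answer: 16/(z - 2) + 6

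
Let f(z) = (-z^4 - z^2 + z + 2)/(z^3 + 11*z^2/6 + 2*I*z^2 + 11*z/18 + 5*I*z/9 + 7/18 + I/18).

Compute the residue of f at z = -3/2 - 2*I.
Write f(z) = P(z)/Q(z) with P(z) = -z^4 - z^2 + z + 2 and Q(z) = z^3 + 11*z^2/6 + 2*I*z^2 + 11*z/18 + 5*I*z/9 + 7/18 + I/18.
The denominator factors as Q(z) = (z - I/3)*(z + 3/2 + 2*I)*(z + 1/3 + I/3), so z = -3/2 - 2*I is a simple zero of Q and P is analytic there; z = -3/2 - 2*I is therefore a simple pole and
  Res(f, z₀) = P(z₀)/Q'(z₀).

Q'(z) = 3*z^2 + 11*z/3 + 4*I*z + 11/18 + 5*I/9, so Q'(-3/2 - 2*I) = -77/36 + 47*I/9.
P(-3/2 - 2*I) = 563/16 + 13*I.

Res(f, -3/2 - 2*I) = (563/16 + 13*I)/(-77/36 + 47*I/9) = -38223/165092 - 274185*I/41273

Final answer: -38223/165092 - 274185*I/41273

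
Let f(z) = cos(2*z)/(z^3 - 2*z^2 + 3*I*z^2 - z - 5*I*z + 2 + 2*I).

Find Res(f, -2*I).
Write f(z) = P(z)/Q(z) with P(z) = cos(2*z) and Q(z) = z^3 - 2*z^2 + 3*I*z^2 - z - 5*I*z + 2 + 2*I.
The denominator factors as Q(z) = (z + 2*I)*(z - 1 + I)*(z - 1), so z = -2*I is a simple zero of Q and P is analytic there; z = -2*I is therefore a simple pole and
  Res(f, z₀) = P(z₀)/Q'(z₀).

Q'(z) = 3*z^2 - 4*z + 6*I*z - 1 - 5*I, so Q'(-2*I) = -1 + 3*I.
P(-2*I) = cosh(4).

Res(f, -2*I) = (cosh(4))/(-1 + 3*I) = (-1/10 - 3*I/10)*cosh(4)

Final answer: (-1/10 - 3*I/10)*cosh(4)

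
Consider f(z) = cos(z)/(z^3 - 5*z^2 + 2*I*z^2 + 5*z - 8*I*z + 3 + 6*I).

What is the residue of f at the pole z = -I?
Write f(z) = P(z)/Q(z) with P(z) = cos(z) and Q(z) = z^3 - 5*z^2 + 2*I*z^2 + 5*z - 8*I*z + 3 + 6*I.
The denominator factors as Q(z) = (z - 3)*(z + I)*(z - 2 + I), so z = -I is a simple zero of Q and P is analytic there; z = -I is therefore a simple pole and
  Res(f, z₀) = P(z₀)/Q'(z₀).

Q'(z) = 3*z^2 - 10*z + 4*I*z + 5 - 8*I, so Q'(-I) = 6 + 2*I.
P(-I) = cosh(1).

Res(f, -I) = (cosh(1))/(6 + 2*I) = (3/20 - I/20)*cosh(1)

Final answer: (3/20 - I/20)*cosh(1)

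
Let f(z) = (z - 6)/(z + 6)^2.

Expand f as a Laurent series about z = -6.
Put w = z - (-6), i.e. z = w - 6. The denominator is w^2, so it suffices to rewrite the numerator in powers of w.

P(z) = z - 6
P(w - 6) = -12 + w

Dividing each term by w^2:
  f = -12/w^2 + 1/w

Substituting back w = z + 6:
  f(z) = -12/(z + 6)^2 + 1/(z + 6)

The series is finite because the numerator is a polynomial; the negative powers form the principal part, and the coefficient of 1/(z + 6) gives Res(f, -6) = 1.

Final answer: -12/(z + 6)^2 + 1/(z + 6)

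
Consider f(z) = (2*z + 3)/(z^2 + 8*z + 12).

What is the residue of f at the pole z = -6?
9/4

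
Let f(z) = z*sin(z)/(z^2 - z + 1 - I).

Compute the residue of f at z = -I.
Write f(z) = P(z)/Q(z) with P(z) = z*sin(z) and Q(z) = z^2 - z + 1 - I.
The denominator factors as Q(z) = (z - 1 - I)*(z + I), so z = -I is a simple zero of Q and P is analytic there; z = -I is therefore a simple pole and
  Res(f, z₀) = P(z₀)/Q'(z₀).

Q'(z) = 2*z - 1, so Q'(-I) = -1 - 2*I.
P(-I) = -sinh(1).

Res(f, -I) = (-sinh(1))/(-1 - 2*I) = (1/5 - 2*I/5)*sinh(1)

Final answer: (1/5 - 2*I/5)*sinh(1)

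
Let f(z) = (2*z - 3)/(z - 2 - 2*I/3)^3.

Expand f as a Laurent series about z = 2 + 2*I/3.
Put w = z - (2 + 2*I/3), i.e. z = w + 2 + 2*I/3. The denominator is w^3, so it suffices to rewrite the numerator in powers of w.

P(z) = 2*z - 3
P(w + 2 + 2*I/3) = 1 + 4*I/3 + 2*w

Dividing each term by w^3:
  f = (1 + 4*I/3)/w^3 + 2/w^2

Substituting back w = z - 2 - 2*I/3:
  f(z) = (1 + 4*I/3)/(z - 2 - 2*I/3)^3 + 2/(z - 2 - 2*I/3)^2

The series is finite because the numerator is a polynomial; the negative powers form the principal part.

Final answer: (1 + 4*I/3)/(z - 2 - 2*I/3)^3 + 2/(z - 2 - 2*I/3)^2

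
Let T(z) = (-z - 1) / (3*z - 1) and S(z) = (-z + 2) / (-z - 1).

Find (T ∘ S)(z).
(-2*z + 1)/(2*z - 7)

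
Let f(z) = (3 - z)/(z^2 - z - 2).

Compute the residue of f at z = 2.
Write f(z) = P(z)/Q(z) with P(z) = 3 - z and Q(z) = z^2 - z - 2.
The denominator factors as Q(z) = (z + 1)*(z - 2), so z = 2 is a simple zero of Q and P is analytic there; z = 2 is therefore a simple pole and
  Res(f, z₀) = P(z₀)/Q'(z₀).

Q'(z) = 2*z - 1, so Q'(2) = 3.
P(2) = 1.

Res(f, 2) = (1)/(3) = 1/3

Final answer: 1/3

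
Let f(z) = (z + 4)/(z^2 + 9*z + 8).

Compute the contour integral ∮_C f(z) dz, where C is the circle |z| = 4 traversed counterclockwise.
By the residue theorem, ∮_C f(z) dz = 2πi · (sum of the residues of f at the poles inside |z| = 4).

The denominator factors as (z + 1)*(z + 8), so the singularities of f are simple poles at z = -1, z = -8.
  |-1|² = 1 < 16 = 4², so this pole is inside the contour.
  |-8|² = 64 > 16 = 4², so this pole is outside the contour.

With P(z) = z + 4 and Q(z) = z^2 + 9*z + 8, each pole is simple, so Res(f, z₀) = P(z₀)/Q'(z₀) with Q'(z) = 2*z + 9.
  Res(f, -1) = P(-1)/Q'(-1) = (3)/(7) = 3/7

∮_C f(z) dz = 2πi · (3/7) = 6*I*pi/7

Final answer: 6*I*pi/7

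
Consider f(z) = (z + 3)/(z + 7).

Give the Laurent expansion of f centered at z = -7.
-4/(z + 7) + 1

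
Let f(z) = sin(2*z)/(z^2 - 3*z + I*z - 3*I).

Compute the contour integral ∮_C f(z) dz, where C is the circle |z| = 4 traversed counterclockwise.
By the residue theorem, ∮_C f(z) dz = 2πi · (sum of the residues of f at the poles inside |z| = 4).

The denominator factors as (z - 3)*(z + I), so the singularities of f are simple poles at z = 3, z = -I.
  |3|² = 9 < 16 = 4², so this pole is inside the contour.
  |-I|² = 1 < 16 = 4², so this pole is inside the contour.

With P(z) = sin(2*z) and Q(z) = z^2 - 3*z + I*z - 3*I, each pole is simple, so Res(f, z₀) = P(z₀)/Q'(z₀) with Q'(z) = 2*z - 3 + I.
  Res(f, 3) = P(3)/Q'(3) = (sin(6))/(3 + I) = (3/10 - I/10)*sin(6)
  Res(f, -I) = P(-I)/Q'(-I) = (-I*sinh(2))/(-3 - I) = (1/10 + 3*I/10)*sinh(2)

Sum of residues inside C: (3/10 - I/10)*sin(6) + (1/10 + 3*I/10)*sinh(2)
∮_C f(z) dz = 2πi · ((3/10 - I/10)*sin(6) + (1/10 + 3*I/10)*sinh(2)) = pi*(1/5 + 3*I/5)*sin(6) + pi*(-3/5 + I/5)*sinh(2)

Final answer: pi*(1/5 + 3*I/5)*sin(6) + pi*(-3/5 + I/5)*sinh(2)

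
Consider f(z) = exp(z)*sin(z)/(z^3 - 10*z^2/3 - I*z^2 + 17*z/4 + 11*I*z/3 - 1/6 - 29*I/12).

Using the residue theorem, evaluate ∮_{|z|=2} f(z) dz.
By the residue theorem, ∮_C f(z) dz = 2πi · (sum of the residues of f at the poles inside |z| = 2).

The denominator factors as (z - 1/3 - I/2)*(z - 1 - 3*I/2)*(z - 2 + I), so the singularities of f are simple poles at z = 1/3 + I/2, z = 1 + 3*I/2, z = 2 - I.
  |1/3 + I/2|² = 13/36 < 4 = 2², so this pole is inside the contour.
  |1 + 3*I/2|² = 13/4 < 4 = 2², so this pole is inside the contour.
  |2 - I|² = 5 > 4 = 2², so this pole is outside the contour.

With P(z) = exp(z)*sin(z) and Q(z) = z^3 - 10*z^2/3 - I*z^2 + 17*z/4 + 11*I*z/3 - 1/6 - 29*I/12, each pole is simple, so Res(f, z₀) = P(z₀)/Q'(z₀) with Q'(z) = 3*z^2 - 20*z/3 - 2*I*z + 17/4 + 11*I/3.
  Res(f, 1/3 + I/2) = P(1/3 + I/2)/Q'(1/3 + I/2) = (exp(1/3 + I/2)*sin(1/3 + I/2))/(47/18 + 2*I/3) = (846/2353 - 216*I/2353)*exp(1/3 + I/2)*sin(1/3 + I/2)
  Res(f, 1 + 3*I/2) = P(1 + 3*I/2)/Q'(1 + 3*I/2) = (exp(1 + 3*I/2)*sin(1 + 3*I/2))/(-19/6 + 2*I/3) = (-114/377 - 24*I/377)*exp(1 + 3*I/2)*sin(1 + 3*I/2)

Sum of residues inside C: (-114/377 - 24*I/377)*exp(1 + 3*I/2)*sin(1 + 3*I/2) + (846/2353 - 216*I/2353)*exp(1/3 + I/2)*sin(1/3 + I/2)
∮_C f(z) dz = 2πi · ((-114/377 - 24*I/377)*exp(1 + 3*I/2)*sin(1 + 3*I/2) + (846/2353 - 216*I/2353)*exp(1/3 + I/2)*sin(1/3 + I/2)) = pi*(432/2353 + 1692*I/2353)*exp(1/3 + I/2)*sin(1/3 + I/2) + pi*(48/377 - 228*I/377)*exp(1 + 3*I/2)*sin(1 + 3*I/2)

Final answer: pi*(432/2353 + 1692*I/2353)*exp(1/3 + I/2)*sin(1/3 + I/2) + pi*(48/377 - 228*I/377)*exp(1 + 3*I/2)*sin(1 + 3*I/2)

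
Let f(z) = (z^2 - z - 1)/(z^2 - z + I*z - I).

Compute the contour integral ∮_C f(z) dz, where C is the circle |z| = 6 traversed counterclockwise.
By the residue theorem, ∮_C f(z) dz = 2πi · (sum of the residues of f at the poles inside |z| = 6).

The denominator factors as (z + I)*(z - 1), so the singularities of f are simple poles at z = -I, z = 1.
  |-I|² = 1 < 36 = 6², so this pole is inside the contour.
  |1|² = 1 < 36 = 6², so this pole is inside the contour.

With P(z) = z^2 - z - 1 and Q(z) = z^2 - z + I*z - I, each pole is simple, so Res(f, z₀) = P(z₀)/Q'(z₀) with Q'(z) = 2*z - 1 + I.
  Res(f, -I) = P(-I)/Q'(-I) = (-2 + I)/(-1 - I) = 1/2 - 3*I/2
  Res(f, 1) = P(1)/Q'(1) = (-1)/(1 + I) = -1/2 + I/2

Sum of residues inside C: -I
∮_C f(z) dz = 2πi · (-I) = 2*pi

Final answer: 2*pi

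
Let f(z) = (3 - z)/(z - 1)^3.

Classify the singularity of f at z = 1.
Write f(z) = g(z)/(z - 1)^3 with g(z) = 3 - z.
g is entire and g(1) = 2 ≠ 0, so no factor of (z - 1) cancels: the Laurent expansion of f about z = 1 starts at the power -3, i.e. lim_{z→z₀} (z - z₀)^3 f(z) = 2 is finite and nonzero.
So z = 1 is a pole of order 3.

Final answer: pole of order 3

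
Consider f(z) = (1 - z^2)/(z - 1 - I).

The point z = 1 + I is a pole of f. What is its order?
Factor the denominator:
  z - 1 - I = (z - 1 - I)

The numerator P(z) = 1 - z^2 has P(1 + I) = 1 - 2*I ≠ 0, so no factor of (z - 1 - I) cancels.
Near z = 1 + I we can therefore write f(z) = g(z)/(z - 1 - I) with g analytic at 1 + I and g(1 + I) ≠ 0 (g is just the numerator).

Hence z = 1 + I is a pole of order 1.

Final answer: 1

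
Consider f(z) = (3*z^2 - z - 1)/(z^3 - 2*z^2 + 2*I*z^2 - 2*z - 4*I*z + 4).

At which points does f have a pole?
The singularities of f are the zeros of the denominator. Factoring,
  z^3 - 2*z^2 + 2*I*z^2 - 2*z - 4*I*z + 4 = (z + 1 + I)*(z - 1 + I)*(z - 2)
so the candidates are z = -1 - I, z = 1 - I, z = 2.

Check the numerator P(z) = 3*z^2 - z - 1 at each one:
  P(-1 - I) = 7*I ≠ 0, so z = -1 - I is a (simple) pole.
  P(1 - I) = -2 - 5*I ≠ 0, so z = 1 - I is a (simple) pole.
  P(2) = 9 ≠ 0, so z = 2 is a (simple) pole.

Poles of f: {-1 - I, 1 - I, 2}

Final answer: {-1 - I, 1 - I, 2}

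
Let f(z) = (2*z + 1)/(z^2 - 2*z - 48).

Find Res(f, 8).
Write f(z) = P(z)/Q(z) with P(z) = 2*z + 1 and Q(z) = z^2 - 2*z - 48.
The denominator factors as Q(z) = (z - 8)*(z + 6), so z = 8 is a simple zero of Q and P is analytic there; z = 8 is therefore a simple pole and
  Res(f, z₀) = P(z₀)/Q'(z₀).

Q'(z) = 2*z - 2, so Q'(8) = 14.
P(8) = 17.

Res(f, 8) = (17)/(14) = 17/14

Final answer: 17/14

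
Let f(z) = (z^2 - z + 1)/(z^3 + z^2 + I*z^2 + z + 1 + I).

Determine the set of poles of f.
The singularities of f are the zeros of the denominator. Factoring,
  z^3 + z^2 + I*z^2 + z + 1 + I = (z + 1 + I)*(z - I)*(z + I)
so the candidates are z = -1 - I, z = I, z = -I.

Check the numerator P(z) = z^2 - z + 1 at each one:
  P(-1 - I) = 2 + 3*I ≠ 0, so z = -1 - I is a (simple) pole.
  P(I) = -I ≠ 0, so z = I is a (simple) pole.
  P(-I) = I ≠ 0, so z = -I is a (simple) pole.

Poles of f: {-1 - I, -I, I}

Final answer: {-1 - I, -I, I}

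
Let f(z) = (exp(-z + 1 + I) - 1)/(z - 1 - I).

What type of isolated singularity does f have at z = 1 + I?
Let u = z - 1 - I. The exponent is -z + 1 + I = -u, so
  f = (e^(-u) - 1)/u = ((-u) + (-u)^2/2 + (-u)^3/6 + ...)/u = -1 + (1/2)*u + (-1/6)*u^2 + ...
The Laurent expansion about u = 0 has no negative powers; equivalently lim_{z→1 + I} f(z) = -1 exists and is finite.
So the singularity is removable.

Final answer: removable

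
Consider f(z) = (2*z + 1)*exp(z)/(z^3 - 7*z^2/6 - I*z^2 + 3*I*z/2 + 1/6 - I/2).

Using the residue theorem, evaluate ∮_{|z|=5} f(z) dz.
By the residue theorem, ∮_C f(z) dz = 2πi · (sum of the residues of f at the poles inside |z| = 5).

The denominator factors as (z - 1/2)*(z - 1)*(z + 1/3 - I), so the singularities of f are simple poles at z = 1/2, z = 1, z = -1/3 + I.
  |1/2|² = 1/4 < 25 = 5², so this pole is inside the contour.
  |1|² = 1 < 25 = 5², so this pole is inside the contour.
  |-1/3 + I|² = 10/9 < 25 = 5², so this pole is inside the contour.

With P(z) = (2*z + 1)*exp(z) and Q(z) = z^3 - 7*z^2/6 - I*z^2 + 3*I*z/2 + 1/6 - I/2, each pole is simple, so Res(f, z₀) = P(z₀)/Q'(z₀) with Q'(z) = 3*z^2 - 7*z/3 - 2*I*z + 3*I/2.
  Res(f, 1/2) = P(1/2)/Q'(1/2) = (2*exp(1/2))/(-5/12 + I/2) = (-120/61 - 144*I/61)*exp(1/2)
  Res(f, 1) = P(1)/Q'(1) = (3*exp(1))/(2/3 - I/2) = exp(1)*(72/25 + 54*I/25)
  Res(f, -1/3 + I) = P(-1/3 + I)/Q'(-1/3 + I) = ((1/3 + 2*I)*exp(-1/3 + I))/(1/9 - 13*I/6) = (-1392/1525 + 306*I/1525)*exp(-1/3 + I)

Sum of residues inside C: (-120/61 - 144*I/61)*exp(1/2) + (-1392/1525 + 306*I/1525)*exp(-1/3 + I) + exp(1)*(72/25 + 54*I/25)
∮_C f(z) dz = 2πi · ((-120/61 - 144*I/61)*exp(1/2) + (-1392/1525 + 306*I/1525)*exp(-1/3 + I) + exp(1)*(72/25 + 54*I/25)) = pi*(288/61 - 240*I/61)*exp(1/2) + pi*(-612/1525 - 2784*I/1525)*exp(-1/3 + I) + exp(1)*pi*(-108/25 + 144*I/25)

Final answer: pi*(288/61 - 240*I/61)*exp(1/2) + pi*(-612/1525 - 2784*I/1525)*exp(-1/3 + I) + exp(1)*pi*(-108/25 + 144*I/25)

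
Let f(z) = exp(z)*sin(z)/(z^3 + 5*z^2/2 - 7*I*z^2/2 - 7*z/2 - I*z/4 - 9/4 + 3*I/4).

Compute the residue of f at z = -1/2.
Write f(z) = P(z)/Q(z) with P(z) = exp(z)*sin(z) and Q(z) = z^3 + 5*z^2/2 - 7*I*z^2/2 - 7*z/2 - I*z/4 - 9/4 + 3*I/4.
The denominator factors as Q(z) = (z + 3 - 3*I)*(z + 1/2)*(z - 1 - I/2), so z = -1/2 is a simple zero of Q and P is analytic there; z = -1/2 is therefore a simple pole and
  Res(f, z₀) = P(z₀)/Q'(z₀).

Q'(z) = 3*z^2 + 5*z - 7*I*z - 7/2 - I/4, so Q'(-1/2) = -21/4 + 13*I/4.
P(-1/2) = -exp(-1/2)*sin(1/2).

Res(f, -1/2) = (-exp(-1/2)*sin(1/2))/(-21/4 + 13*I/4) = (42/305 + 26*I/305)*exp(-1/2)*sin(1/2)

Final answer: (42/305 + 26*I/305)*exp(-1/2)*sin(1/2)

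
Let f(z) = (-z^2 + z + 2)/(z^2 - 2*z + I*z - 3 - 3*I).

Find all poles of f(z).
{-1 - I, 3}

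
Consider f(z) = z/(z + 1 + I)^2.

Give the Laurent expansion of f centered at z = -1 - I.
Put w = z - (-1 - I), i.e. z = w - 1 - I. The denominator is w^2, so it suffices to rewrite the numerator in powers of w.

P(z) = z
P(w - 1 - I) = -1 - I + w

Dividing each term by w^2:
  f = (-1 - I)/w^2 + 1/w

Substituting back w = z + 1 + I:
  f(z) = (-1 - I)/(z + 1 + I)^2 + 1/(z + 1 + I)

The series is finite because the numerator is a polynomial; the negative powers form the principal part, and the coefficient of 1/(z + 1 + I) gives Res(f, -1 - I) = 1.

Final answer: (-1 - I)/(z + 1 + I)^2 + 1/(z + 1 + I)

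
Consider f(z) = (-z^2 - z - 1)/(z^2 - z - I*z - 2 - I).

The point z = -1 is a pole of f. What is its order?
Factor the denominator:
  z^2 - z - I*z - 2 - I = (z + 1)*(z - 2 - I)

The numerator P(z) = -z^2 - z - 1 has P(-1) = -1 ≠ 0, so no factor of (z + 1) cancels.
Near z = -1 we can therefore write f(z) = g(z)/(z + 1) with g analytic at -1 and g(-1) ≠ 0 (g is the numerator divided by the remaining denominator factors).

Hence z = -1 is a pole of order 1.

Final answer: 1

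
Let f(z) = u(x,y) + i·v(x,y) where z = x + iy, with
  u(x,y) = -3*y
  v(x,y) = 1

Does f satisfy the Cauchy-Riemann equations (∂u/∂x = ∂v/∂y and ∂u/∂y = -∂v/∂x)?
∂u/∂x = 0
∂v/∂y = 0
∂u/∂y = -3
∂v/∂x = 0
∂u/∂y ≠ -∂v/∂x; the Cauchy-Riemann equations are not satisfied, so f is not analytic.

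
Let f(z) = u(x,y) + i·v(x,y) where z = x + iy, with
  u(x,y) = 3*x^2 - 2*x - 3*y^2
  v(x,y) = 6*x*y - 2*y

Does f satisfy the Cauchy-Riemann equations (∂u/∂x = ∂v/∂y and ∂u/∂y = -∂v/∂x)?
∂u/∂x = 6*x - 2
∂v/∂y = 6*x - 2
∂u/∂y = -6*y
∂v/∂x = 6*y
∂u/∂x = ∂v/∂y and ∂u/∂y = -∂v/∂x hold identically; f is analytic.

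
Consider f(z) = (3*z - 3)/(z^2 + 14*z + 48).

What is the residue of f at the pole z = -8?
Write f(z) = P(z)/Q(z) with P(z) = 3*z - 3 and Q(z) = z^2 + 14*z + 48.
The denominator factors as Q(z) = (z + 8)*(z + 6), so z = -8 is a simple zero of Q and P is analytic there; z = -8 is therefore a simple pole and
  Res(f, z₀) = P(z₀)/Q'(z₀).

Q'(z) = 2*z + 14, so Q'(-8) = -2.
P(-8) = -27.

Res(f, -8) = (-27)/(-2) = 27/2

Final answer: 27/2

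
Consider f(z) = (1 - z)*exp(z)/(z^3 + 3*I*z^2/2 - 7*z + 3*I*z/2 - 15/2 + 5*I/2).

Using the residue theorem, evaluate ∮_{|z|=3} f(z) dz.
By the residue theorem, ∮_C f(z) dz = 2πi · (sum of the residues of f at the poles inside |z| = 3).

The denominator factors as (z - 3 + I)*(z + 2 + I)*(z + 1 - I/2), so the singularities of f are simple poles at z = 3 - I, z = -2 - I, z = -1 + I/2.
  |3 - I|² = 10 > 9 = 3², so this pole is outside the contour.
  |-2 - I|² = 5 < 9 = 3², so this pole is inside the contour.
  |-1 + I/2|² = 5/4 < 9 = 3², so this pole is inside the contour.

With P(z) = (1 - z)*exp(z) and Q(z) = z^3 + 3*I*z^2/2 - 7*z + 3*I*z/2 - 15/2 + 5*I/2, each pole is simple, so Res(f, z₀) = P(z₀)/Q'(z₀) with Q'(z) = 3*z^2 + 3*I*z - 7 + 3*I/2.
  Res(f, -2 - I) = P(-2 - I)/Q'(-2 - I) = ((3 + I)*exp(-2 - I))/(5 + 15*I/2) = (18/65 - 14*I/65)*exp(-2 - I)
  Res(f, -1 + I/2) = P(-1 + I/2)/Q'(-1 + I/2) = ((2 - I/2)*exp(-1 + I/2))/(-25/4 - 9*I/2) = (-164/949 + 194*I/949)*exp(-1 + I/2)

Sum of residues inside C: (18/65 - 14*I/65)*exp(-2 - I) + (-164/949 + 194*I/949)*exp(-1 + I/2)
∮_C f(z) dz = 2πi · ((18/65 - 14*I/65)*exp(-2 - I) + (-164/949 + 194*I/949)*exp(-1 + I/2)) = pi*(-388/949 - 328*I/949)*exp(-1 + I/2) + pi*(28/65 + 36*I/65)*exp(-2 - I)

Final answer: pi*(-388/949 - 328*I/949)*exp(-1 + I/2) + pi*(28/65 + 36*I/65)*exp(-2 - I)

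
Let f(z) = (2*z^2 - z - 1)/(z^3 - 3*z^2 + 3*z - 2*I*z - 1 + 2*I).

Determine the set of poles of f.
{-I, 2 + I}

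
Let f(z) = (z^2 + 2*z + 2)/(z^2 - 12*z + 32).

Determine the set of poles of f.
The singularities of f are the zeros of the denominator. Factoring,
  z^2 - 12*z + 32 = (z - 4)*(z - 8)
so the candidates are z = 4, z = 8.

Check the numerator P(z) = z^2 + 2*z + 2 at each one:
  P(4) = 26 ≠ 0, so z = 4 is a (simple) pole.
  P(8) = 82 ≠ 0, so z = 8 is a (simple) pole.

Poles of f: {4, 8}

Final answer: {4, 8}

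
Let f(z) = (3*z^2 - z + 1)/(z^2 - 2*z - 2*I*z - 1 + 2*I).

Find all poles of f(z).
{I, 2 + I}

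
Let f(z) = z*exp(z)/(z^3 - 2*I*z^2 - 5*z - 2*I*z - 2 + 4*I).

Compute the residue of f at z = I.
Write f(z) = P(z)/Q(z) with P(z) = z*exp(z) and Q(z) = z^3 - 2*I*z^2 - 5*z - 2*I*z - 2 + 4*I.
The denominator factors as Q(z) = (z + 2)*(z - 2 - I)*(z - I), so z = I is a simple zero of Q and P is analytic there; z = I is therefore a simple pole and
  Res(f, z₀) = P(z₀)/Q'(z₀).

Q'(z) = 3*z^2 - 4*I*z - 5 - 2*I, so Q'(I) = -4 - 2*I.
P(I) = I*exp(I).

Res(f, I) = (I*exp(I))/(-4 - 2*I) = (-1/10 - I/5)*exp(I)

Final answer: (-1/10 - I/5)*exp(I)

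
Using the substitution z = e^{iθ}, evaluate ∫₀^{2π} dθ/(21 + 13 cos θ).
sqrt(17)*pi/34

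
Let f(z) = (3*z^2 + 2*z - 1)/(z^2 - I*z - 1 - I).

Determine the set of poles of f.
The singularities of f are the zeros of the denominator. Factoring,
  z^2 - I*z - 1 - I = (z - 1 - I)*(z + 1)
so the candidates are z = 1 + I, z = -1.

Check the numerator P(z) = 3*z^2 + 2*z - 1 at each one:
  P(1 + I) = 1 + 8*I ≠ 0, so z = 1 + I is a (simple) pole.
  P(-1) = 0, so the factor (z + 1) cancels and z = -1 is only a removable singularity, not a pole.

Poles of f: {1 + I}

Final answer: {1 + I}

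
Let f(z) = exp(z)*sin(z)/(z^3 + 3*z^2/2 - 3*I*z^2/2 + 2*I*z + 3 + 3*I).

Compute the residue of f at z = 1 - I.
Write f(z) = P(z)/Q(z) with P(z) = exp(z)*sin(z) and Q(z) = z^3 + 3*z^2/2 - 3*I*z^2/2 + 2*I*z + 3 + 3*I.
The denominator factors as Q(z) = (z + 3/2 - 3*I/2)*(z + 1 - I)*(z - 1 + I), so z = 1 - I is a simple zero of Q and P is analytic there; z = 1 - I is therefore a simple pole and
  Res(f, z₀) = P(z₀)/Q'(z₀).

Q'(z) = 3*z^2 + 3*z - 3*I*z + 2*I, so Q'(1 - I) = -10*I.
P(1 - I) = exp(1 - I)*sin(1 - I).

Res(f, 1 - I) = (exp(1 - I)*sin(1 - I))/(-10*I) = I*exp(1 - I)*sin(1 - I)/10

Final answer: I*exp(1 - I)*sin(1 - I)/10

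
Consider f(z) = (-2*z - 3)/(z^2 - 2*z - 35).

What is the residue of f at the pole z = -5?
Write f(z) = P(z)/Q(z) with P(z) = -2*z - 3 and Q(z) = z^2 - 2*z - 35.
The denominator factors as Q(z) = (z + 5)*(z - 7), so z = -5 is a simple zero of Q and P is analytic there; z = -5 is therefore a simple pole and
  Res(f, z₀) = P(z₀)/Q'(z₀).

Q'(z) = 2*z - 2, so Q'(-5) = -12.
P(-5) = 7.

Res(f, -5) = (7)/(-12) = -7/12

Final answer: -7/12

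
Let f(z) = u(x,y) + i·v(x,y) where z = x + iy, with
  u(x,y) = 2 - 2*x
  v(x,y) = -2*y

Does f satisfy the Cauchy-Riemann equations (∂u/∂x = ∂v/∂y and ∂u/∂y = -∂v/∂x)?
∂u/∂x = -2
∂v/∂y = -2
∂u/∂y = 0
∂v/∂x = 0
∂u/∂x = ∂v/∂y and ∂u/∂y = -∂v/∂x hold identically; f is analytic.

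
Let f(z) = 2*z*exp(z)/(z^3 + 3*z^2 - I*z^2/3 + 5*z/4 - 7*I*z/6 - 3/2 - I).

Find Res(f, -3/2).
Write f(z) = P(z)/Q(z) with P(z) = 2*z*exp(z) and Q(z) = z^3 + 3*z^2 - I*z^2/3 + 5*z/4 - 7*I*z/6 - 3/2 - I.
The denominator factors as Q(z) = (z + 2)*(z + 3/2)*(z - 1/2 - I/3), so z = -3/2 is a simple zero of Q and P is analytic there; z = -3/2 is therefore a simple pole and
  Res(f, z₀) = P(z₀)/Q'(z₀).

Q'(z) = 3*z^2 + 6*z - 2*I*z/3 + 5/4 - 7*I/6, so Q'(-3/2) = -1 - I/6.
P(-3/2) = -3*exp(-3/2).

Res(f, -3/2) = (-3*exp(-3/2))/(-1 - I/6) = (108/37 - 18*I/37)*exp(-3/2)

Final answer: (108/37 - 18*I/37)*exp(-3/2)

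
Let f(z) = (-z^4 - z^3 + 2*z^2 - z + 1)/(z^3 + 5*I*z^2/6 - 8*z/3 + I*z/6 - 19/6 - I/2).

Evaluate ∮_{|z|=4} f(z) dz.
pi*(-2 + I/18)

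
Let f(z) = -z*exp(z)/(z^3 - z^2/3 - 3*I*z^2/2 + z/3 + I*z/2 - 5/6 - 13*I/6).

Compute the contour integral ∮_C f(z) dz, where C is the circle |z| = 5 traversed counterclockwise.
By the residue theorem, ∮_C f(z) dz = 2πi · (sum of the residues of f at the poles inside |z| = 5).

The denominator factors as (z + I)*(z - 1 - I)*(z + 2/3 - 3*I/2), so the singularities of f are simple poles at z = -I, z = 1 + I, z = -2/3 + 3*I/2.
  |-I|² = 1 < 25 = 5², so this pole is inside the contour.
  |1 + I|² = 2 < 25 = 5², so this pole is inside the contour.
  |-2/3 + 3*I/2|² = 97/36 < 25 = 5², so this pole is inside the contour.

With P(z) = -z*exp(z) and Q(z) = z^3 - z^2/3 - 3*I*z^2/2 + z/3 + I*z/2 - 5/6 - 13*I/6, each pole is simple, so Res(f, z₀) = P(z₀)/Q'(z₀) with Q'(z) = 3*z^2 - 2*z/3 - 3*I*z + 1/3 + I/2.
  Res(f, -I) = P(-I)/Q'(-I) = (I*exp(-I))/(-17/3 + 7*I/6) = (42/1205 - 204*I/1205)*exp(-I)
  Res(f, 1 + I) = P(1 + I)/Q'(1 + I) = ((-1 - I)*exp(1 + I))/(8/3 + 17*I/6) = (-198/545 + 6*I/545)*exp(1 + I)
  Res(f, -2/3 + 3*I/2) = P(-2/3 + 3*I/2)/Q'(-2/3 + 3*I/2) = ((2/3 - 3*I/2)*exp(-2/3 + 3*I/2))/(-5/36 - 9*I/2) = (8628/26269 + 4158*I/26269)*exp(-2/3 + 3*I/2)

Sum of residues inside C: (-198/545 + 6*I/545)*exp(1 + I) + (42/1205 - 204*I/1205)*exp(-I) + (8628/26269 + 4158*I/26269)*exp(-2/3 + 3*I/2)
∮_C f(z) dz = 2πi · ((-198/545 + 6*I/545)*exp(1 + I) + (42/1205 - 204*I/1205)*exp(-I) + (8628/26269 + 4158*I/26269)*exp(-2/3 + 3*I/2)) = pi*(-12/545 - 396*I/545)*exp(1 + I) + pi*(408/1205 + 84*I/1205)*exp(-I) + pi*(-8316/26269 + 17256*I/26269)*exp(-2/3 + 3*I/2)

Final answer: pi*(-12/545 - 396*I/545)*exp(1 + I) + pi*(408/1205 + 84*I/1205)*exp(-I) + pi*(-8316/26269 + 17256*I/26269)*exp(-2/3 + 3*I/2)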